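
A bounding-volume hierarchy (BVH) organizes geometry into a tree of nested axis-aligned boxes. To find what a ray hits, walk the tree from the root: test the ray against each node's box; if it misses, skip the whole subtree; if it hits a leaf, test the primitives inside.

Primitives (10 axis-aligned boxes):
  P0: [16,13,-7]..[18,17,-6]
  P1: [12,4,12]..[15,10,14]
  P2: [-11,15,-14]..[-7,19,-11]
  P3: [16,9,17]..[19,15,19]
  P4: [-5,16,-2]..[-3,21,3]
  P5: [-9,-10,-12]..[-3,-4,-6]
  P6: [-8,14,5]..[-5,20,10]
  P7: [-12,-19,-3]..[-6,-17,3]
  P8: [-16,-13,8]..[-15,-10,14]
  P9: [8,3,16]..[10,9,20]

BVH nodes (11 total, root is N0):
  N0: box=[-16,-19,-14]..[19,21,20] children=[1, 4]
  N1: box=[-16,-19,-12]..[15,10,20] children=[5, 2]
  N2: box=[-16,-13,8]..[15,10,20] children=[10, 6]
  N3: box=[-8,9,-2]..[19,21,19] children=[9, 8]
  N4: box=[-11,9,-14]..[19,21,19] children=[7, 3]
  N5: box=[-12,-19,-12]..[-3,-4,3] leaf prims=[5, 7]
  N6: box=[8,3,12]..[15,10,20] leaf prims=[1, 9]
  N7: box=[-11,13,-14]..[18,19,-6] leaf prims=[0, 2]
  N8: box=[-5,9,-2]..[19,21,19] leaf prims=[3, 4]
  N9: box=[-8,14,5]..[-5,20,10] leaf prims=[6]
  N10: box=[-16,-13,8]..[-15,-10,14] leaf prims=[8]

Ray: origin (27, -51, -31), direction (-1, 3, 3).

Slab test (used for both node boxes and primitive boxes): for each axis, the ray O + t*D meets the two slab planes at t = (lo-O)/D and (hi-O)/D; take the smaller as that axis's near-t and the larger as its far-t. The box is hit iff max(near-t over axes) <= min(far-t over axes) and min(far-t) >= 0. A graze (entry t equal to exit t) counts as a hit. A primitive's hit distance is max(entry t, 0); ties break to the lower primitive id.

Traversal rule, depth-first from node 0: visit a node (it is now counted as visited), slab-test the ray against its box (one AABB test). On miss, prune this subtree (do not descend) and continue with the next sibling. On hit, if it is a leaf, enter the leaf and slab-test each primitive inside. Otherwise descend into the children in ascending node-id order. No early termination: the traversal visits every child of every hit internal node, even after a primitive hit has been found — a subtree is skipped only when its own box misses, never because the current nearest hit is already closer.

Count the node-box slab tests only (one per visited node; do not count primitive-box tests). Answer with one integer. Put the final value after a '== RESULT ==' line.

Trace the traversal:
N0 x:[8,43] y:[32/3,24] z:[17/3,17] -> hit [32/3,17], descend [1, 4]
  N1 x:[12,43] y:[32/3,61/3] z:[19/3,17] -> hit [12,17], descend [2, 5]
    N2 x:[12,43] y:[38/3,61/3] z:[13,17] -> hit [13,17], descend [6, 10]
      N6 x:[12,19] y:[18,61/3] z:[43/3,17] -> miss, prune
      N10 x:[42,43] y:[38/3,41/3] z:[13,15] -> miss, prune
    N5 x:[30,39] y:[32/3,47/3] z:[19/3,34/3] -> miss, prune
  N4 x:[8,38] y:[20,24] z:[17/3,50/3] -> miss, prune

7 AABB tests over nodes [0, 1, 2, 6, 10, 5, 4]; 0 leaves entered; closest miss.

== RESULT ==
7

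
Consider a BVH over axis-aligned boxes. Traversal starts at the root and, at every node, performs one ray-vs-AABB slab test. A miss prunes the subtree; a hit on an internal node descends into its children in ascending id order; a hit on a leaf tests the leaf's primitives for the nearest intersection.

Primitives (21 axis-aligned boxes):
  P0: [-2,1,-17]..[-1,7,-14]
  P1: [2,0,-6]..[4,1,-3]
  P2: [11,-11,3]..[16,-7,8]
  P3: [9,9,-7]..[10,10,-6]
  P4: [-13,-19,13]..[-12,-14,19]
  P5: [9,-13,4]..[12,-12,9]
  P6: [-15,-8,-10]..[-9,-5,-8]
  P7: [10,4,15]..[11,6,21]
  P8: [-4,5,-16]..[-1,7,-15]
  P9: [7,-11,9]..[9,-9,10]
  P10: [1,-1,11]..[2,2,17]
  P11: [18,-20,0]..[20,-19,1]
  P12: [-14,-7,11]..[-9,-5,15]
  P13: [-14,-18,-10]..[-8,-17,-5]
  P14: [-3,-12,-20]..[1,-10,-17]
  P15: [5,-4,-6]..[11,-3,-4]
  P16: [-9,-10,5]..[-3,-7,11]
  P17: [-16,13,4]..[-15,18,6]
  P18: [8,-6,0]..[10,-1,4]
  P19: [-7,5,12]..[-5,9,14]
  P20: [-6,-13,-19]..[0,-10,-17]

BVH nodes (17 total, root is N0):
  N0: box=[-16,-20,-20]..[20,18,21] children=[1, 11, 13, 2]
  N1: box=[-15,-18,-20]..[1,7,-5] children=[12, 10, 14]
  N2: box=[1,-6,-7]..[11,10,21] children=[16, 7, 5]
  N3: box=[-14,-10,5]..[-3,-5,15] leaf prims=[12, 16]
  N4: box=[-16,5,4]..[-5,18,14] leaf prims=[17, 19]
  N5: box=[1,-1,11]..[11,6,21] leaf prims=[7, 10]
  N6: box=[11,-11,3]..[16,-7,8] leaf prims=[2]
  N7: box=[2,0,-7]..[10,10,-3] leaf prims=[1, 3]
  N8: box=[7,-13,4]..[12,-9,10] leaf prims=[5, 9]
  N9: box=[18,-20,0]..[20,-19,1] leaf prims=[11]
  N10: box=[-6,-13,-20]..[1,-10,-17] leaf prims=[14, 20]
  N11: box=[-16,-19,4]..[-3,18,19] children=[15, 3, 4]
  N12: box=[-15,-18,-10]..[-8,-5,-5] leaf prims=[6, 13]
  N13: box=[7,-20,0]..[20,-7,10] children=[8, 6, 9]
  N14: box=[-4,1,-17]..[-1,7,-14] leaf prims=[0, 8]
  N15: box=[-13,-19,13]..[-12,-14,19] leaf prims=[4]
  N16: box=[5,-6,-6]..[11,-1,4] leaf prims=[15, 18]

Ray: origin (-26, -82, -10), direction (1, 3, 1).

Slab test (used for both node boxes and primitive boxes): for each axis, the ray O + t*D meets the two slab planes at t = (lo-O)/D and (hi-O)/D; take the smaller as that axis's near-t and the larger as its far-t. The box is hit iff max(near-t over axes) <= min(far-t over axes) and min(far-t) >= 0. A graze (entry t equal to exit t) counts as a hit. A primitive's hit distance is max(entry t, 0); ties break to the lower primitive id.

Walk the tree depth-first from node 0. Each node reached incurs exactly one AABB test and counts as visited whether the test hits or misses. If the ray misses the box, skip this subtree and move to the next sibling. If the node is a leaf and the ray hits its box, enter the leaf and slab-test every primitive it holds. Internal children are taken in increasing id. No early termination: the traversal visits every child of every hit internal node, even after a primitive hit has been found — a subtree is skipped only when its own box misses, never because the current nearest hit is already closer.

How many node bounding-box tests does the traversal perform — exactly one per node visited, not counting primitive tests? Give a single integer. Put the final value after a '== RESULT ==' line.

Trace the traversal:
N0 x:[10,46] y:[62/3,100/3] z:[-10,31] -> hit [62/3,31], descend [1, 2, 11, 13]
  N1 x:[11,27] y:[64/3,89/3] z:[-10,5] -> miss, prune
  N2 x:[27,37] y:[76/3,92/3] z:[3,31] -> hit [27,92/3], descend [5, 7, 16]
    N5 x:[27,37] y:[27,88/3] z:[21,31] -> hit [27,88/3] leaf, test {P7(miss), P10@t=27}
    N7 x:[28,36] y:[82/3,92/3] z:[3,7] -> miss, prune
    N16 x:[31,37] y:[76/3,27] z:[4,14] -> miss, prune
  N11 x:[10,23] y:[21,100/3] z:[14,29] -> hit [21,23], descend [3, 4, 15]
    N3 x:[12,23] y:[24,77/3] z:[15,25] -> miss, prune
    N4 x:[10,21] y:[29,100/3] z:[14,24] -> miss, prune
    N15 x:[13,14] y:[21,68/3] z:[23,29] -> miss, prune
  N13 x:[33,46] y:[62/3,25] z:[10,20] -> miss, prune

11 AABB tests over nodes [0, 1, 2, 5, 7, 16, 11, 3, 4, 15, 13]; 1 leaf entered; closest P10.

== RESULT ==
11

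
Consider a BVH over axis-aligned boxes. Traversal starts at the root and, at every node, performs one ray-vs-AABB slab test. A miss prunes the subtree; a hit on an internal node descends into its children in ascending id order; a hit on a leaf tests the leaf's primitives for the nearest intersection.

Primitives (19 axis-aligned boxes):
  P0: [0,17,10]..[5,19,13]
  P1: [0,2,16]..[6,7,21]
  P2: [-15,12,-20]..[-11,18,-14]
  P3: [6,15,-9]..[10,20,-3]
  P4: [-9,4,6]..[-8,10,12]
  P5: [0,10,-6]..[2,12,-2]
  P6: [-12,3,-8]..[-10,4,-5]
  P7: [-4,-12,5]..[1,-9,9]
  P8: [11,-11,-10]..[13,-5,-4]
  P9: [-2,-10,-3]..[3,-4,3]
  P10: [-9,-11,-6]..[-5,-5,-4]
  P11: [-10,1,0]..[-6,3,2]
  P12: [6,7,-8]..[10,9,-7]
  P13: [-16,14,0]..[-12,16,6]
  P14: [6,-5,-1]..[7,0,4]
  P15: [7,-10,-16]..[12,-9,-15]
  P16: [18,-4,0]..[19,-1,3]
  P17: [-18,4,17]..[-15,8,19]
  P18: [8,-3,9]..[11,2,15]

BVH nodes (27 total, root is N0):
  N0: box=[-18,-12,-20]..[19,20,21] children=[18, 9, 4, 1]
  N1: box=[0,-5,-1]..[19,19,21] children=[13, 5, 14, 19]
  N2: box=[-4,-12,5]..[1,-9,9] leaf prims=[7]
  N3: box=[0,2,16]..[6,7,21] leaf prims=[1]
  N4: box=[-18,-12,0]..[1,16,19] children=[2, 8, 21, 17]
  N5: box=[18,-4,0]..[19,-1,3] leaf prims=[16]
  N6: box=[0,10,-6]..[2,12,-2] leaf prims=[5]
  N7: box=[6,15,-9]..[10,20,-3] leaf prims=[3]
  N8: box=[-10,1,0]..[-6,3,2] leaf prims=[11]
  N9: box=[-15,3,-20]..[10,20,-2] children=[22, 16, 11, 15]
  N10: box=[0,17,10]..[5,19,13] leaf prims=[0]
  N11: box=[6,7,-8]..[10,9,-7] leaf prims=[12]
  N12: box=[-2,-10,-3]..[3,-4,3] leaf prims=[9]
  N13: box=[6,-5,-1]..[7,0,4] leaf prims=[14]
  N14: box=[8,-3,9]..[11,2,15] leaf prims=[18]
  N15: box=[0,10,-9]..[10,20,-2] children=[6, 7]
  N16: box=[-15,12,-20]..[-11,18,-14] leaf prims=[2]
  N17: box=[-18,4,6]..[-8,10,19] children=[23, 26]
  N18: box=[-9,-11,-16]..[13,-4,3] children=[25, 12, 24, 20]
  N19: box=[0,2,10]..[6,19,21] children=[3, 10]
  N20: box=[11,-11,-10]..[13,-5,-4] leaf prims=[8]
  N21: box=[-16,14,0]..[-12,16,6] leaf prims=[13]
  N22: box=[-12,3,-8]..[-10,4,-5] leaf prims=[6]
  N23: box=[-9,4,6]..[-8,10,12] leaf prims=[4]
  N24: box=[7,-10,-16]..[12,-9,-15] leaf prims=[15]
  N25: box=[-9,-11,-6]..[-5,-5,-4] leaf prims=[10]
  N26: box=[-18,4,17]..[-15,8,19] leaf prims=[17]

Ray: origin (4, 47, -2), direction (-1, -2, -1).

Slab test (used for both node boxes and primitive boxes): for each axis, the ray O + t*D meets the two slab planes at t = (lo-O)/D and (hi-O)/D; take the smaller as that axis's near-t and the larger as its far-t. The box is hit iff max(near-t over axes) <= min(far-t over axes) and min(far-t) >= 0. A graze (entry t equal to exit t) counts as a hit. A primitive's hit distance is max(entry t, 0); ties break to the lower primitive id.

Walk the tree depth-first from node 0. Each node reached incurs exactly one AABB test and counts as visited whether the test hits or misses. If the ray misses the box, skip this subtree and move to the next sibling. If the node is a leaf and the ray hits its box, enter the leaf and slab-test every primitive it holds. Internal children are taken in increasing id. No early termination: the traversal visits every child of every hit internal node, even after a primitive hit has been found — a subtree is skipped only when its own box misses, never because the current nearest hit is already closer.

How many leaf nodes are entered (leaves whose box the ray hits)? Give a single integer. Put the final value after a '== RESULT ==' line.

Trace the traversal:
N0 x:[-15,22] y:[27/2,59/2] z:[-23,18] -> hit [27/2,18], descend [1, 4, 9, 18]
  N1 x:[-15,4] y:[14,26] z:[-23,-1] -> miss, prune
  N4 x:[3,22] y:[31/2,59/2] z:[-21,-2] -> miss, prune
  N9 x:[-6,19] y:[27/2,22] z:[0,18] -> hit [27/2,18], descend [11, 15, 16, 22]
    N11 x:[-6,-2] y:[19,20] z:[5,6] -> miss, prune
    N15 x:[-6,4] y:[27/2,37/2] z:[0,7] -> miss, prune
    N16 x:[15,19] y:[29/2,35/2] z:[12,18] -> hit [15,35/2] leaf, test {P2@t=15}
    N22 x:[14,16] y:[43/2,22] z:[3,6] -> miss, prune
  N18 x:[-9,13] y:[51/2,29] z:[-5,14] -> miss, prune

order=[0, 1, 4, 9, 11, 15, 16, 22, 18]  |boxes|=9  |leaves|=1  hit=P2

== RESULT ==
1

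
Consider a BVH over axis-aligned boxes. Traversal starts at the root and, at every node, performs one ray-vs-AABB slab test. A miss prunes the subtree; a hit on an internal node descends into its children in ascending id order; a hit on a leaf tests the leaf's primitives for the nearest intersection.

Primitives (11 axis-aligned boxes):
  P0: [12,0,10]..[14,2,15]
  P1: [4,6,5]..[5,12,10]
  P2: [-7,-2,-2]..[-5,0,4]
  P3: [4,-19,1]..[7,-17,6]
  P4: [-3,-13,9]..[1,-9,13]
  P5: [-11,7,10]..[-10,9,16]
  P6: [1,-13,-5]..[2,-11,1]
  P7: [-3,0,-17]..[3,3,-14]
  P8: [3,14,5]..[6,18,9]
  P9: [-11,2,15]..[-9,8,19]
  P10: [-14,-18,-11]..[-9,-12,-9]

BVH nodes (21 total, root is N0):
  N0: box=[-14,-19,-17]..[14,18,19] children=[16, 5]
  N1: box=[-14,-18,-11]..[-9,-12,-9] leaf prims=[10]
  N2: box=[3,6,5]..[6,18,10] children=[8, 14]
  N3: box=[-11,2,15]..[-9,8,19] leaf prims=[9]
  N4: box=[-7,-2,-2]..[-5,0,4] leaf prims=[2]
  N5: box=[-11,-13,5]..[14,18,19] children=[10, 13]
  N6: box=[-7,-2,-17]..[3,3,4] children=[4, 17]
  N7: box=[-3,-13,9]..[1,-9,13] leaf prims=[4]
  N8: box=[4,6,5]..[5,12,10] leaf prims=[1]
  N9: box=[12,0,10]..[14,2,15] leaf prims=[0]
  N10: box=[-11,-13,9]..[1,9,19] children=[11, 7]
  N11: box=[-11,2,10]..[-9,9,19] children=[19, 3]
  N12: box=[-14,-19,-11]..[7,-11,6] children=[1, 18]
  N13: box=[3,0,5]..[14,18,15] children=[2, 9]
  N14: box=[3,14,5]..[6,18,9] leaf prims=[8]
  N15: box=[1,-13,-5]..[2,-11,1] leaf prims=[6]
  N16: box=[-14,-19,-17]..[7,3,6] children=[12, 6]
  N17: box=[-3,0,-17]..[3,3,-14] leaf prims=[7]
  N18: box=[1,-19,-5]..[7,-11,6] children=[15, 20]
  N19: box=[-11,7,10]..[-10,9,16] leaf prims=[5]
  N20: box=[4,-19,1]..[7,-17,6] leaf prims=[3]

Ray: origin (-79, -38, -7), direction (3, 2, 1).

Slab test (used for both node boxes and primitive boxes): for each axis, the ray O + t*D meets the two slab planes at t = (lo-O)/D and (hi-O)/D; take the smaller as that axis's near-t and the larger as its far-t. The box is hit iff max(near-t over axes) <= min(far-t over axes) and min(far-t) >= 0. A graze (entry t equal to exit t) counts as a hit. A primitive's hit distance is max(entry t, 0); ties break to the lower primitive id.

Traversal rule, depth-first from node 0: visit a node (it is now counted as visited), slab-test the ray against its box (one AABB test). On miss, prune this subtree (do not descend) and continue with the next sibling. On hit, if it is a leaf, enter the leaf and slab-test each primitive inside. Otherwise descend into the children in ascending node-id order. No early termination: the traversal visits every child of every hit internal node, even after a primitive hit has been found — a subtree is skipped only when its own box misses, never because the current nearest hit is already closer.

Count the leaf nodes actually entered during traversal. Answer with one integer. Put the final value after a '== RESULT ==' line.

Trace the traversal:
N0 x:[65/3,31] y:[19/2,28] z:[-10,26] -> hit [65/3,26], descend [5, 16]
  N5 x:[68/3,31] y:[25/2,28] z:[12,26] -> hit [68/3,26], descend [10, 13]
    N10 x:[68/3,80/3] y:[25/2,47/2] z:[16,26] -> hit [68/3,47/2], descend [7, 11]
      N7 x:[76/3,80/3] y:[25/2,29/2] z:[16,20] -> miss, prune
      N11 x:[68/3,70/3] y:[20,47/2] z:[17,26] -> hit [68/3,70/3], descend [3, 19]
        N3 x:[68/3,70/3] y:[20,23] z:[22,26] -> hit [68/3,23] leaf, test {P9@t=68/3}
        N19 x:[68/3,23] y:[45/2,47/2] z:[17,23] -> hit [68/3,23] leaf, test {P5@t=68/3}
    N13 x:[82/3,31] y:[19,28] z:[12,22] -> miss, prune
  N16 x:[65/3,86/3] y:[19/2,41/2] z:[-10,13] -> miss, prune

9 AABB tests over nodes [0, 5, 10, 7, 11, 3, 19, 13, 16]; 2 leaves entered; closest P5.

== RESULT ==
2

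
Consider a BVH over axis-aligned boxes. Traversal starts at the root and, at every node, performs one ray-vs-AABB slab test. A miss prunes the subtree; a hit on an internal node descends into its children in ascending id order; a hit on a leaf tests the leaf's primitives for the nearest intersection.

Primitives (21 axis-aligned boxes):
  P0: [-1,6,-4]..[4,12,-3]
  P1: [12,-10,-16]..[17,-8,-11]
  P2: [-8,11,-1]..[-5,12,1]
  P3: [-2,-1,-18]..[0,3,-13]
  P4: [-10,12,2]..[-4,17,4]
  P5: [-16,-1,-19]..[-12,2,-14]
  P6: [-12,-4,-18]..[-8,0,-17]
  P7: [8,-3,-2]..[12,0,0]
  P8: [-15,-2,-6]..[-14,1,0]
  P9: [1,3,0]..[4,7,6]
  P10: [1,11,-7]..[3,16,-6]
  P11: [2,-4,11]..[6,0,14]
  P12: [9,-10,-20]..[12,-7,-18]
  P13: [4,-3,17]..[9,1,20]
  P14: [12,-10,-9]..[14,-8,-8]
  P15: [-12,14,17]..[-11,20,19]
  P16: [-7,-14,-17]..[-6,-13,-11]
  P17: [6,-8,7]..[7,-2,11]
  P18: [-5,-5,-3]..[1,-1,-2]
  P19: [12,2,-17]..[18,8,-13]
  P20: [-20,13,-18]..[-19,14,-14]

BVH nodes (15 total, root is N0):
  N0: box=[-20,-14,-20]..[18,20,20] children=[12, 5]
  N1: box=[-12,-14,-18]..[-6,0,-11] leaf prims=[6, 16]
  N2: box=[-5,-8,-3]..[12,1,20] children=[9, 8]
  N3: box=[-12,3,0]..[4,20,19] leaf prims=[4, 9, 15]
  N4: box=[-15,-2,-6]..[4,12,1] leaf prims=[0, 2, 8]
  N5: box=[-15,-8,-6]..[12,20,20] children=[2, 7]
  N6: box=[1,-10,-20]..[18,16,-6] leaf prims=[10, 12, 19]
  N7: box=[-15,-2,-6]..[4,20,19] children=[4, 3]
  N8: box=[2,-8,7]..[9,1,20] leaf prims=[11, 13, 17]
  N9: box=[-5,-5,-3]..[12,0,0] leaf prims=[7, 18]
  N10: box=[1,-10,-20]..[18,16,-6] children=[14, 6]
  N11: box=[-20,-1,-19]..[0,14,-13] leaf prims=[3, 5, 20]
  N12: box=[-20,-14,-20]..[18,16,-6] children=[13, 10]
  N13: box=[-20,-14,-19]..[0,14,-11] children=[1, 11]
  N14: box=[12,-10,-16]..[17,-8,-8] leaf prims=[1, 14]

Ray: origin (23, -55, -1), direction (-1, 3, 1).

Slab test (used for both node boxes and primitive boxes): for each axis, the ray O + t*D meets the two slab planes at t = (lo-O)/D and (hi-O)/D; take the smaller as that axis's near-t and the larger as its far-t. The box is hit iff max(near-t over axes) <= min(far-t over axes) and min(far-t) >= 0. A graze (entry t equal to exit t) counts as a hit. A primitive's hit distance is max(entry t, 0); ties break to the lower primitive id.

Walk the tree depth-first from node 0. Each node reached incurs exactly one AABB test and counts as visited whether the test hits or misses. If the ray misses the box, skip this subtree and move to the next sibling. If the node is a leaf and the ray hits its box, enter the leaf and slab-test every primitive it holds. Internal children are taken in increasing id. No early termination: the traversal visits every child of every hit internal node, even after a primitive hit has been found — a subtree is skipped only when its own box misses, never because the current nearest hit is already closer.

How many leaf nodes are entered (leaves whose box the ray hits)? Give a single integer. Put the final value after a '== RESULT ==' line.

Walk:
N0 x:[5,43] y:[41/3,25] z:[-19,21] -> hit [41/3,21], descend [5, 12]
  N5 x:[11,38] y:[47/3,25] z:[-5,21] -> hit [47/3,21], descend [2, 7]
    N2 x:[11,28] y:[47/3,56/3] z:[-2,21] -> hit [47/3,56/3], descend [8, 9]
      N8 x:[14,21] y:[47/3,56/3] z:[8,21] -> hit [47/3,56/3] leaf, test {P11(miss), P13@t=18, P17(miss)}
      N9 x:[11,28] y:[50/3,55/3] z:[-2,1] -> miss, prune
    N7 x:[19,38] y:[53/3,25] z:[-5,20] -> hit [19,20], descend [3, 4]
      N3 x:[19,35] y:[58/3,25] z:[1,20] -> hit [58/3,20] leaf, test {P4(miss), P9(miss), P15(miss)}
      N4 x:[19,38] y:[53/3,67/3] z:[-5,2] -> miss, prune
  N12 x:[5,43] y:[41/3,71/3] z:[-19,-5] -> miss, prune

9 AABB tests over nodes [0, 5, 2, 8, 9, 7, 3, 4, 12]; 2 leaves entered; closest P13.

== RESULT ==
2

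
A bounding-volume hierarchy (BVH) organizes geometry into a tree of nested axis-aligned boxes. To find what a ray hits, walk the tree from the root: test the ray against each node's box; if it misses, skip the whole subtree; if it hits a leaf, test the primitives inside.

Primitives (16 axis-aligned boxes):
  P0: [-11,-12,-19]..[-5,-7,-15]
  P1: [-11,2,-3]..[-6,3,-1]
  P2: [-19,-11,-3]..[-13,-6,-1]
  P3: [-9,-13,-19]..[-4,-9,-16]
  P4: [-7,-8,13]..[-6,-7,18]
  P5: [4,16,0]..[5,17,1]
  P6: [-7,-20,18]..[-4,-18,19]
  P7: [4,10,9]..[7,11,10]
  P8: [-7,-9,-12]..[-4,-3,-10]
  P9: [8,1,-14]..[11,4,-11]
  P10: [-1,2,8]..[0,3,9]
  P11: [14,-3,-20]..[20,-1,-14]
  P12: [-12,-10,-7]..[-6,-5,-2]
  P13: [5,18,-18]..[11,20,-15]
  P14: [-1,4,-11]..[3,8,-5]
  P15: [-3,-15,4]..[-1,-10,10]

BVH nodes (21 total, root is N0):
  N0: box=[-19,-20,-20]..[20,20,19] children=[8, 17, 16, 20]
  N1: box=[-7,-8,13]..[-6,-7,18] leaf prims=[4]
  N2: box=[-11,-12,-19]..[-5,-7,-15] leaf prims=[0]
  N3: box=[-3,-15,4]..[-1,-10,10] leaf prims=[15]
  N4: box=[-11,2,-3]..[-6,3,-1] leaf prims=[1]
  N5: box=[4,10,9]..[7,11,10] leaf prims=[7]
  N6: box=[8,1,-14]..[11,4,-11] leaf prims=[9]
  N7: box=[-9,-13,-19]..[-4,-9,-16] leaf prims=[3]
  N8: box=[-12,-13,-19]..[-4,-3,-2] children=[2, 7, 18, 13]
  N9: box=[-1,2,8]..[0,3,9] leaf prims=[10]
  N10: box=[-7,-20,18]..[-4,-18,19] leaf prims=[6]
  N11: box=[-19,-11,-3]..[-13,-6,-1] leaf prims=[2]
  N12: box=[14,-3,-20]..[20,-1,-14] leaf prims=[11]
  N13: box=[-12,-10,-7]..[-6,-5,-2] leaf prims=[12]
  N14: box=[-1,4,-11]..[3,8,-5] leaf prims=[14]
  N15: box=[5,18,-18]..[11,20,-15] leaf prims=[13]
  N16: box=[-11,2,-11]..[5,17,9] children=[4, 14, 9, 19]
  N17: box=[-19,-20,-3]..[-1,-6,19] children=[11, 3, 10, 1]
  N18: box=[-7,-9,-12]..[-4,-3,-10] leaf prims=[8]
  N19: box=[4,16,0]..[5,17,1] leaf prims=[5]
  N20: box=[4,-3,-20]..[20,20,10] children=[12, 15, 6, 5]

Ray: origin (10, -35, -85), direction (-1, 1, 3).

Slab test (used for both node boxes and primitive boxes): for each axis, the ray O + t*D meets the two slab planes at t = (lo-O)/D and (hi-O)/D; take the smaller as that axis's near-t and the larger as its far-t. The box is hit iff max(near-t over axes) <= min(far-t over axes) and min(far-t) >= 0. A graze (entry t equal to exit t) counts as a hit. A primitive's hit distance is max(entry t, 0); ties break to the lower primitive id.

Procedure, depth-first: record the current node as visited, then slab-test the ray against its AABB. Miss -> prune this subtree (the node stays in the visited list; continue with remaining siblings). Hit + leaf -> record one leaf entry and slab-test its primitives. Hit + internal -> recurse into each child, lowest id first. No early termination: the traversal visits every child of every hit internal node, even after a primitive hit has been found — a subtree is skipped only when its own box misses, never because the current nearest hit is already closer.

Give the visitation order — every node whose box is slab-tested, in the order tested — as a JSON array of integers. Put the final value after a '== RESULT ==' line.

Traverse from the root:
N0 x:[-10,29] y:[15,55] z:[65/3,104/3] -> hit [65/3,29], descend [8, 16, 17, 20]
  N8 x:[14,22] y:[22,32] z:[22,83/3] -> hit [22,22], descend [2, 7, 13, 18]
    N2 x:[15,21] y:[23,28] z:[22,70/3] -> miss, prune
    N7 x:[14,19] y:[22,26] z:[22,23] -> miss, prune
    N13 x:[16,22] y:[25,30] z:[26,83/3] -> miss, prune
    N18 x:[14,17] y:[26,32] z:[73/3,25] -> miss, prune
  N16 x:[5,21] y:[37,52] z:[74/3,94/3] -> miss, prune
  N17 x:[11,29] y:[15,29] z:[82/3,104/3] -> hit [82/3,29], descend [1, 3, 10, 11]
    N1 x:[16,17] y:[27,28] z:[98/3,103/3] -> miss, prune
    N3 x:[11,13] y:[20,25] z:[89/3,95/3] -> miss, prune
    N10 x:[14,17] y:[15,17] z:[103/3,104/3] -> miss, prune
    N11 x:[23,29] y:[24,29] z:[82/3,28] -> hit [82/3,28] leaf, test {P2@t=82/3}
  N20 x:[-10,6] y:[32,55] z:[65/3,95/3] -> miss, prune

Visited [0, 8, 2, 7, 13, 18, 16, 17, 1, 3, 10, 11, 20]. Tests: 13 box, 1 leaf. Nearest: P2.

== RESULT ==
[0, 8, 2, 7, 13, 18, 16, 17, 1, 3, 10, 11, 20]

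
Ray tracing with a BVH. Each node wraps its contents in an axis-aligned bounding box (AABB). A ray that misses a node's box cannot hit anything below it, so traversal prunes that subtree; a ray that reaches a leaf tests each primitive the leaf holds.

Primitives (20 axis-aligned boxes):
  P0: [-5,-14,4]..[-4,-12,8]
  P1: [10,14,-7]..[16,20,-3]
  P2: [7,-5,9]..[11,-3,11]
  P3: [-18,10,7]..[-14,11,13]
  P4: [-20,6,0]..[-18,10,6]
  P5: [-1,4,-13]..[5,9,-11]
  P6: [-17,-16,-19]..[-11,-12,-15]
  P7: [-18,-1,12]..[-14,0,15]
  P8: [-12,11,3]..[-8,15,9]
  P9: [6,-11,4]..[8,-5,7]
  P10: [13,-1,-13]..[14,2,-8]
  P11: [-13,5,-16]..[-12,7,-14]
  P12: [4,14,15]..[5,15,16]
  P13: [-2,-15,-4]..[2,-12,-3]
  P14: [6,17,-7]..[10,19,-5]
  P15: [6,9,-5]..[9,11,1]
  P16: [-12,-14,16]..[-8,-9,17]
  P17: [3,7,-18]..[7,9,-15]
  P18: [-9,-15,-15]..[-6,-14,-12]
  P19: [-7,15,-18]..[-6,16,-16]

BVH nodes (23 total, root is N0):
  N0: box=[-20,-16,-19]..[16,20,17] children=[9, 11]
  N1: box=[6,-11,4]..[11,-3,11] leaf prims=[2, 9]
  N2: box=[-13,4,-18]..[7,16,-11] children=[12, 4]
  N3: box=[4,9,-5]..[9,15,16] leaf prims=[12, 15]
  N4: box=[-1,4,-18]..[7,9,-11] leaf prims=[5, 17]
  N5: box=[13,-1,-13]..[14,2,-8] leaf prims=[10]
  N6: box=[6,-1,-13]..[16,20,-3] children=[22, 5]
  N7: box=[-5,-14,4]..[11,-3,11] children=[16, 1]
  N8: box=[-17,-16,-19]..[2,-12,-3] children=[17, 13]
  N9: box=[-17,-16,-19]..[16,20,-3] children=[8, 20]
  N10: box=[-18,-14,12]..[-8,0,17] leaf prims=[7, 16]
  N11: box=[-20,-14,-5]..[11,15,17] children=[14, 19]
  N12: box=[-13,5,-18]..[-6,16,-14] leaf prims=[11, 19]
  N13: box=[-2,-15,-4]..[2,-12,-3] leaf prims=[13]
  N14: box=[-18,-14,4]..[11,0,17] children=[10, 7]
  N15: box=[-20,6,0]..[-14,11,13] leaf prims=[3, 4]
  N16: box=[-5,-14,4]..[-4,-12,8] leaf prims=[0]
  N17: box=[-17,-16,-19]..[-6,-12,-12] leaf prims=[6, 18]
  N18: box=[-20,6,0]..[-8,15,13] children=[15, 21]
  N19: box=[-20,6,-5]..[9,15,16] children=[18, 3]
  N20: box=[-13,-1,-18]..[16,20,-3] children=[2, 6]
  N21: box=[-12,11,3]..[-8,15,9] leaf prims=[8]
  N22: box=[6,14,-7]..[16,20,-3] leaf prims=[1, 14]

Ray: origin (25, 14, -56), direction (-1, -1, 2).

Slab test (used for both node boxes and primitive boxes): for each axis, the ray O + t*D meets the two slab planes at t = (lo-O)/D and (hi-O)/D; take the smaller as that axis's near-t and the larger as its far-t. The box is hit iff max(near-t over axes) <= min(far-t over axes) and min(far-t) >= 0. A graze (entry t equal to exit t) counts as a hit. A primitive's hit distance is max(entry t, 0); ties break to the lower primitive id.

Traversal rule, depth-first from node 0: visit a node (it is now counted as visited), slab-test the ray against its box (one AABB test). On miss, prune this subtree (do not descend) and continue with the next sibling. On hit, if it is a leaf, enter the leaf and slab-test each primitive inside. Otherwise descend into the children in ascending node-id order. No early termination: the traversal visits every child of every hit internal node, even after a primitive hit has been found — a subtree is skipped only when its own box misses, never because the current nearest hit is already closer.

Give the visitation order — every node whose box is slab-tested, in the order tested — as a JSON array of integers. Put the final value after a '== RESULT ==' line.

Traverse from the root:
N0 x:[9,45] y:[-6,30] z:[37/2,73/2] -> hit [37/2,30], descend [9, 11]
  N9 x:[9,42] y:[-6,30] z:[37/2,53/2] -> hit [37/2,53/2], descend [8, 20]
    N8 x:[23,42] y:[26,30] z:[37/2,53/2] -> hit [26,53/2], descend [13, 17]
      N13 x:[23,27] y:[26,29] z:[26,53/2] -> hit [26,53/2] leaf, test {P13@t=26}
      N17 x:[31,42] y:[26,30] z:[37/2,22] -> miss, prune
    N20 x:[9,38] y:[-6,15] z:[19,53/2] -> miss, prune
  N11 x:[14,45] y:[-1,28] z:[51/2,73/2] -> hit [51/2,28], descend [14, 19]
    N14 x:[14,43] y:[14,28] z:[30,73/2] -> miss, prune
    N19 x:[16,45] y:[-1,8] z:[51/2,36] -> miss, prune

9 AABB tests over nodes [0, 9, 8, 13, 17, 20, 11, 14, 19]; 1 leaf entered; closest P13.

== RESULT ==
[0, 9, 8, 13, 17, 20, 11, 14, 19]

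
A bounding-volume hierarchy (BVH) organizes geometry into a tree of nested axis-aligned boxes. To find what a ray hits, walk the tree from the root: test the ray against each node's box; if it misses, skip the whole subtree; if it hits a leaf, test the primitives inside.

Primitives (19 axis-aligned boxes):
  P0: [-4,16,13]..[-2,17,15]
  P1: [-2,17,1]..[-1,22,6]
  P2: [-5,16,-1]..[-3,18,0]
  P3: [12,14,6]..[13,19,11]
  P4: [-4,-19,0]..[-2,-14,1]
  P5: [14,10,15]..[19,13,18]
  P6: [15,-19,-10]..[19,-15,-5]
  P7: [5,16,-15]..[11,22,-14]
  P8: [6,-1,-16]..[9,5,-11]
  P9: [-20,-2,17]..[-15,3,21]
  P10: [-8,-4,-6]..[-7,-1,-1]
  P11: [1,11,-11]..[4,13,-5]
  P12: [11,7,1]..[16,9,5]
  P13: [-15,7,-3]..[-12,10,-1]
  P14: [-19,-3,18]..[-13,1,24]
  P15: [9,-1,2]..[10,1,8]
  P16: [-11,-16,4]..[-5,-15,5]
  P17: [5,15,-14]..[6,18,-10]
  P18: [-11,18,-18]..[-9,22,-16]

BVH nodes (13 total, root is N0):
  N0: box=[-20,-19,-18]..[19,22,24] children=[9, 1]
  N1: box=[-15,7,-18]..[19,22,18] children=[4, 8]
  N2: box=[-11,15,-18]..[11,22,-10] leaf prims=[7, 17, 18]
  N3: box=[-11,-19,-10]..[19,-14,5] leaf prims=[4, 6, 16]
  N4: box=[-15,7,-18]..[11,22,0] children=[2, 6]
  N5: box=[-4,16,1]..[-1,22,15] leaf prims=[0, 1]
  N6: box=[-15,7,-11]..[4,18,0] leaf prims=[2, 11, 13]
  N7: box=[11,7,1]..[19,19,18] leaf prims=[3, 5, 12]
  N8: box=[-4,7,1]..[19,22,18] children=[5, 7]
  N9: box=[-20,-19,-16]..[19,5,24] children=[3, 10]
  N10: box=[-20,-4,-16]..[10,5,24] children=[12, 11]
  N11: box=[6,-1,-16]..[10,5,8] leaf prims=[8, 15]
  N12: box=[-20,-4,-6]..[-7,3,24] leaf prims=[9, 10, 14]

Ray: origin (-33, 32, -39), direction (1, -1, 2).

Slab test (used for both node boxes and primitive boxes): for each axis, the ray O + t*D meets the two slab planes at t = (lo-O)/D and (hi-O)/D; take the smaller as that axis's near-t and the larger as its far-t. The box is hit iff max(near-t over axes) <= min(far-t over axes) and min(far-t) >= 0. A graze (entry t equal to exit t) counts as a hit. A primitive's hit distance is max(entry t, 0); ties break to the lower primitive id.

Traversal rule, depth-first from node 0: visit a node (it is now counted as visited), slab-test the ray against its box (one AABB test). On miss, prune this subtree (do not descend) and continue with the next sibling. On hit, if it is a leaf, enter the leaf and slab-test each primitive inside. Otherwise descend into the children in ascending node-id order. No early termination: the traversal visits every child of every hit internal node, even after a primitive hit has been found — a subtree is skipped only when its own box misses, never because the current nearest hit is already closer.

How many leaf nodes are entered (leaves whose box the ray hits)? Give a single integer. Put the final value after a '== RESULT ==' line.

Walk:
N0 x:[13,52] y:[10,51] z:[21/2,63/2] -> hit [13,63/2], descend [1, 9]
  N1 x:[18,52] y:[10,25] z:[21/2,57/2] -> hit [18,25], descend [4, 8]
    N4 x:[18,44] y:[10,25] z:[21/2,39/2] -> hit [18,39/2], descend [2, 6]
      N2 x:[22,44] y:[10,17] z:[21/2,29/2] -> miss, prune
      N6 x:[18,37] y:[14,25] z:[14,39/2] -> hit [18,39/2] leaf, test {P2(miss), P11(miss), P13(miss)}
    N8 x:[29,52] y:[10,25] z:[20,57/2] -> miss, prune
  N9 x:[13,52] y:[27,51] z:[23/2,63/2] -> hit [27,63/2], descend [3, 10]
    N3 x:[22,52] y:[46,51] z:[29/2,22] -> miss, prune
    N10 x:[13,43] y:[27,36] z:[23/2,63/2] -> hit [27,63/2], descend [11, 12]
      N11 x:[39,43] y:[27,33] z:[23/2,47/2] -> miss, prune
      N12 x:[13,26] y:[29,36] z:[33/2,63/2] -> miss, prune

order=[0, 1, 4, 2, 6, 8, 9, 3, 10, 11, 12]  |boxes|=11  |leaves|=1  hit=miss

== RESULT ==
1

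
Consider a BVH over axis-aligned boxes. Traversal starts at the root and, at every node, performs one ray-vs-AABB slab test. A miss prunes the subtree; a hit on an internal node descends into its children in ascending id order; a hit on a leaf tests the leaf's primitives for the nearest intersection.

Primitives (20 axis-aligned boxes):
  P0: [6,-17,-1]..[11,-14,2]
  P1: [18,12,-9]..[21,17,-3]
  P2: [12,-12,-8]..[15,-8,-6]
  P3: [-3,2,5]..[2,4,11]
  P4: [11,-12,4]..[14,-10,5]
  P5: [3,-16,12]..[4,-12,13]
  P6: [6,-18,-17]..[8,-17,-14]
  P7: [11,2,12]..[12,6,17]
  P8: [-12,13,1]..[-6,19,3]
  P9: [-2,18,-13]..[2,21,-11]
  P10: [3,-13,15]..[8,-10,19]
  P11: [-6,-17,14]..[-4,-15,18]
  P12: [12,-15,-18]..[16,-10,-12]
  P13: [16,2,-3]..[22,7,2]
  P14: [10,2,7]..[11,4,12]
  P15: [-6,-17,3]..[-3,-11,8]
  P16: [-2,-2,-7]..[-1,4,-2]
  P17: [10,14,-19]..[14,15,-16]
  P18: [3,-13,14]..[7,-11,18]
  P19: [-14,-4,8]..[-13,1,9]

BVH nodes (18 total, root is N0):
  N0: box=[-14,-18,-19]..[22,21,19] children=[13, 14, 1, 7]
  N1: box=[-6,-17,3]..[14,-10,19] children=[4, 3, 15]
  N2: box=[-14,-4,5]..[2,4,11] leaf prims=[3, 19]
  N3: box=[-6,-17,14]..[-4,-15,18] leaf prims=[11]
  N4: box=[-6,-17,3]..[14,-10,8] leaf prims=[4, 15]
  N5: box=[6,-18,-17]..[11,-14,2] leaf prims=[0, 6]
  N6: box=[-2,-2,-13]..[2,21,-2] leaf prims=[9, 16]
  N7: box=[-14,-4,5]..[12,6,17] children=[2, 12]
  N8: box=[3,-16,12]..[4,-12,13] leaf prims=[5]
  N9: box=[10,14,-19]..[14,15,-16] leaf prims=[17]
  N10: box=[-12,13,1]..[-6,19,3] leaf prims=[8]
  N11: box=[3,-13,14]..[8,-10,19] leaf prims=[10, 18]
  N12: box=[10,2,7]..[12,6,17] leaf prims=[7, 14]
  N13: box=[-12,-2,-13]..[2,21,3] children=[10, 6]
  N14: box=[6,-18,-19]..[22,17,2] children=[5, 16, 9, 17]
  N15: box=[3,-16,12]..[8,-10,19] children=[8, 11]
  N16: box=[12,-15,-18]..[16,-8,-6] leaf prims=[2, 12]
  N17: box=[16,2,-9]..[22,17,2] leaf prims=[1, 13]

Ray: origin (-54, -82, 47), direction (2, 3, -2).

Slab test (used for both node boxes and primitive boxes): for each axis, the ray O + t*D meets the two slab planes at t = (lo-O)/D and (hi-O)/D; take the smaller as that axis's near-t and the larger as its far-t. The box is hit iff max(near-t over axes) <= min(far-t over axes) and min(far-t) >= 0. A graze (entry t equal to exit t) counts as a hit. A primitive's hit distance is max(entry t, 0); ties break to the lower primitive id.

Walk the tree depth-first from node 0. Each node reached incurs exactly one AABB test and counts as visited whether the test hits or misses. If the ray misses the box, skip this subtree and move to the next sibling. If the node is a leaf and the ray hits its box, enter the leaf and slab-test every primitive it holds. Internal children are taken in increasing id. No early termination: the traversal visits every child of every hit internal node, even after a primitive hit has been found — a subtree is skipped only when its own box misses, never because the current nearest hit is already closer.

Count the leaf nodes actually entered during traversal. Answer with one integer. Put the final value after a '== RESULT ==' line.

Traverse from the root:
N0 x:[20,38] y:[64/3,103/3] z:[14,33] -> hit [64/3,33], descend [1, 7, 13, 14]
  N1 x:[24,34] y:[65/3,24] z:[14,22] -> miss, prune
  N7 x:[20,33] y:[26,88/3] z:[15,21] -> miss, prune
  N13 x:[21,28] y:[80/3,103/3] z:[22,30] -> hit [80/3,28], descend [6, 10]
    N6 x:[26,28] y:[80/3,103/3] z:[49/2,30] -> hit [80/3,28] leaf, test {P9(miss), P16(miss)}
    N10 x:[21,24] y:[95/3,101/3] z:[22,23] -> miss, prune
  N14 x:[30,38] y:[64/3,33] z:[45/2,33] -> hit [30,33], descend [5, 9, 16, 17]
    N5 x:[30,65/2] y:[64/3,68/3] z:[45/2,32] -> miss, prune
    N9 x:[32,34] y:[32,97/3] z:[63/2,33] -> hit [32,97/3] leaf, test {P17@t=32}
    N16 x:[33,35] y:[67/3,74/3] z:[53/2,65/2] -> miss, prune
    N17 x:[35,38] y:[28,33] z:[45/2,28] -> miss, prune

Summary -> nodes [0, 1, 7, 13, 6, 10, 14, 5, 9, 16, 17]; box-tests=11; leaf-entries=2; first=P17

== RESULT ==
2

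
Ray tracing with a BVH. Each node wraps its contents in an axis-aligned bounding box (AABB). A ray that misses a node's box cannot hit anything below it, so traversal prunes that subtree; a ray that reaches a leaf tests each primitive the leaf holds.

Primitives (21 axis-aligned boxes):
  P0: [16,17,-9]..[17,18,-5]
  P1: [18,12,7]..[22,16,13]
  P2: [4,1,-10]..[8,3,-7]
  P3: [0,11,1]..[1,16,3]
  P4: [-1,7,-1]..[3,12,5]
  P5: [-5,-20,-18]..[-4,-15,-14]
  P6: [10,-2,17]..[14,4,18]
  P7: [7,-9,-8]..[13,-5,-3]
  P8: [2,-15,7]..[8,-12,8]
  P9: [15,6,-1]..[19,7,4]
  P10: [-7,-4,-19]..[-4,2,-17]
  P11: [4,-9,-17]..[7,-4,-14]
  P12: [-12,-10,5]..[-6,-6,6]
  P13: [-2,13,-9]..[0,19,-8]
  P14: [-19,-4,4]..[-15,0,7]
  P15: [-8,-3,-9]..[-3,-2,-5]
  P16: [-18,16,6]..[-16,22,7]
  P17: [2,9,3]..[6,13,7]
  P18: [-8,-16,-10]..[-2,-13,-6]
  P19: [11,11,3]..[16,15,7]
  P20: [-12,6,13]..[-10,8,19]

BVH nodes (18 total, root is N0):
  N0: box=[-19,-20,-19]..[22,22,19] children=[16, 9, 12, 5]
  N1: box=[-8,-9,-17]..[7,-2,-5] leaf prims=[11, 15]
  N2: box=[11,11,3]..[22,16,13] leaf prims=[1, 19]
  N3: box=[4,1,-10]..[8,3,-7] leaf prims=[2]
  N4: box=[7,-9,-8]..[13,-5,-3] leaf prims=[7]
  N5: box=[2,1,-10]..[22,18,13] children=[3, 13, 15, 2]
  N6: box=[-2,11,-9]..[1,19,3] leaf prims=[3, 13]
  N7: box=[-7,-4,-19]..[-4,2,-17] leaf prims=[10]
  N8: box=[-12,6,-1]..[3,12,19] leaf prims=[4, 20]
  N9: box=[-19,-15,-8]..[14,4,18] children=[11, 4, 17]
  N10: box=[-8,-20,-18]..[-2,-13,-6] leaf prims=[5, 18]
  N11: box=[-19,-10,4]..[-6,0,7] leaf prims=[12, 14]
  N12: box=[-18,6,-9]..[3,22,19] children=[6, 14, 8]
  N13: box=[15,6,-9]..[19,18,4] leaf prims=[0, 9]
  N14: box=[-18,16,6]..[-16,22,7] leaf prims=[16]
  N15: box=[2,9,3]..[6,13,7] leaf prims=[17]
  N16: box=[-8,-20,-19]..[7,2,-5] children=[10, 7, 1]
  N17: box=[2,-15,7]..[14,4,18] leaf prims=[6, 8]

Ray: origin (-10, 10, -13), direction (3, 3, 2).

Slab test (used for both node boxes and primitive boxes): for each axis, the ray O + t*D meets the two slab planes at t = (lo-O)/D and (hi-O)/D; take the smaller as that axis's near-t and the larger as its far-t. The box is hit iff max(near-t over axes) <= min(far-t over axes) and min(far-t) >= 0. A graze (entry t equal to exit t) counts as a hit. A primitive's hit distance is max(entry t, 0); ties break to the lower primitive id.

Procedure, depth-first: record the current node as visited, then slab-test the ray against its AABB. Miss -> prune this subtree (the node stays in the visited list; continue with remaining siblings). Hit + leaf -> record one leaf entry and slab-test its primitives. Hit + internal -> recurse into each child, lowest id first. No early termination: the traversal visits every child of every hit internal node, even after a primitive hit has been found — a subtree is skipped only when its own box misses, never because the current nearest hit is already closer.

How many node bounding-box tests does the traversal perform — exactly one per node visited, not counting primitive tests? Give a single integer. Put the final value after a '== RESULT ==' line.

Traverse from the root:
N0 x:[-3,32/3] y:[-10,4] z:[-3,16] -> hit [-3,4], descend [5, 9, 12, 16]
  N5 x:[4,32/3] y:[-3,8/3] z:[3/2,13] -> miss, prune
  N9 x:[-3,8] y:[-25/3,-2] z:[5/2,31/2] -> miss, prune
  N12 x:[-8/3,13/3] y:[-4/3,4] z:[2,16] -> hit [2,4], descend [6, 8, 14]
    N6 x:[8/3,11/3] y:[1/3,3] z:[2,8] -> hit [8/3,3] leaf, test {P3(miss), P13(miss)}
    N8 x:[-2/3,13/3] y:[-4/3,2/3] z:[6,16] -> miss, prune
    N14 x:[-8/3,-2] y:[2,4] z:[19/2,10] -> miss, prune
  N16 x:[2/3,17/3] y:[-10,-8/3] z:[-3,4] -> miss, prune

order=[0, 5, 9, 12, 6, 8, 14, 16]  |boxes|=8  |leaves|=1  hit=miss

== RESULT ==
8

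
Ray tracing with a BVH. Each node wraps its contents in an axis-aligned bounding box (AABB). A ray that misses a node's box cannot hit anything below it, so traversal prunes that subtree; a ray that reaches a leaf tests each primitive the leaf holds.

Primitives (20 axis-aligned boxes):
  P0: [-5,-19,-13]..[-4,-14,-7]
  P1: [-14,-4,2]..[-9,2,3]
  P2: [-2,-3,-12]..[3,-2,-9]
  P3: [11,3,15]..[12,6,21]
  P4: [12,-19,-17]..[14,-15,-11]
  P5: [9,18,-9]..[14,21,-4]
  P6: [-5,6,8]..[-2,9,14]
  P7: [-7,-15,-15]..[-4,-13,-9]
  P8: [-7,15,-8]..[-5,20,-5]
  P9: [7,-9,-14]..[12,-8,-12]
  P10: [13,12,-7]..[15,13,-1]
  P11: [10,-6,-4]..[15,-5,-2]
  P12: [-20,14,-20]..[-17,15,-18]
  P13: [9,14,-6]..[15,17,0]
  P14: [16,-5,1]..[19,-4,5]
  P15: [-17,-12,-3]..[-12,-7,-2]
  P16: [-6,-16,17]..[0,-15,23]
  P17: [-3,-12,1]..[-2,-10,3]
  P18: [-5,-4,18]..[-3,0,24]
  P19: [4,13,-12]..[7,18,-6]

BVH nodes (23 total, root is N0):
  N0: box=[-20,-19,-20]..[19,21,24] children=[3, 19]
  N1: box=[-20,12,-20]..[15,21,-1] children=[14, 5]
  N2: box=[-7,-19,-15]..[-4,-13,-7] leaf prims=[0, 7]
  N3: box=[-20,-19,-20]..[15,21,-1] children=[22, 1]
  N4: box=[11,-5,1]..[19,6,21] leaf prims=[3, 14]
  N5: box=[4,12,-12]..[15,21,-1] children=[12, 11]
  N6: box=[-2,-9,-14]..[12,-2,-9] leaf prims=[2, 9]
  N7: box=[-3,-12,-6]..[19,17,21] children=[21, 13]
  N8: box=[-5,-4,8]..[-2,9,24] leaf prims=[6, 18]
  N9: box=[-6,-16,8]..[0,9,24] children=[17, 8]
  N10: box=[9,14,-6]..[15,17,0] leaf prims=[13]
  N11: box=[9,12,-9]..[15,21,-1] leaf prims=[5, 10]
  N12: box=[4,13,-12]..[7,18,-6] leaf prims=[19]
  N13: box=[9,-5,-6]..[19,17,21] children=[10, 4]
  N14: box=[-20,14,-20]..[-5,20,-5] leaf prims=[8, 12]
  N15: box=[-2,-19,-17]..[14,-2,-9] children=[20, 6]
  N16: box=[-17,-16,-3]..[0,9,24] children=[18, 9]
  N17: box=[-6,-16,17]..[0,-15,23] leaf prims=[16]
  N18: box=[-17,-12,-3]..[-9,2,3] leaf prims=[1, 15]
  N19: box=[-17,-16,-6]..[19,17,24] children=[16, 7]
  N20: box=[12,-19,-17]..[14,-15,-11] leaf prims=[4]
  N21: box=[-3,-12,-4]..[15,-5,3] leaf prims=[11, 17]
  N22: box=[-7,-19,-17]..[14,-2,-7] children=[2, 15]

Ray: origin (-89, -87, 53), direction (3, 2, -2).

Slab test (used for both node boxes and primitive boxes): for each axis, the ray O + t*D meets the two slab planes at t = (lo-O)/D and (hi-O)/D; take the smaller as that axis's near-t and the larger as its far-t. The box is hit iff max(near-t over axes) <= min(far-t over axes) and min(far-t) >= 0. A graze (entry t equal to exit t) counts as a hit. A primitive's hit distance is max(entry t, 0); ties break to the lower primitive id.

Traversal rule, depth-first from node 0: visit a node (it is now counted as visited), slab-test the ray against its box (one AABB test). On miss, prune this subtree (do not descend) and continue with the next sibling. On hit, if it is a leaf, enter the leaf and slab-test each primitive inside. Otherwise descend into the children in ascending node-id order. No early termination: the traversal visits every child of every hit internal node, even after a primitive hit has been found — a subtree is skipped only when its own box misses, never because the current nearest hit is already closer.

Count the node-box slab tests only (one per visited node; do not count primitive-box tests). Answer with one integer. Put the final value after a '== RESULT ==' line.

Traverse from the root:
N0 x:[23,36] y:[34,54] z:[29/2,73/2] -> hit [34,36], descend [3, 19]
  N3 x:[23,104/3] y:[34,54] z:[27,73/2] -> hit [34,104/3], descend [1, 22]
    N1 x:[23,104/3] y:[99/2,54] z:[27,73/2] -> miss, prune
    N22 x:[82/3,103/3] y:[34,85/2] z:[30,35] -> hit [34,103/3], descend [2, 15]
      N2 x:[82/3,85/3] y:[34,37] z:[30,34] -> miss, prune
      N15 x:[29,103/3] y:[34,85/2] z:[31,35] -> hit [34,103/3], descend [6, 20]
        N6 x:[29,101/3] y:[39,85/2] z:[31,67/2] -> miss, prune
        N20 x:[101/3,103/3] y:[34,36] z:[32,35] -> hit [34,103/3] leaf, test {P4@t=34}
  N19 x:[24,36] y:[71/2,52] z:[29/2,59/2] -> miss, prune

9 AABB tests over nodes [0, 3, 1, 22, 2, 15, 6, 20, 19]; 1 leaf entered; closest P4.

== RESULT ==
9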